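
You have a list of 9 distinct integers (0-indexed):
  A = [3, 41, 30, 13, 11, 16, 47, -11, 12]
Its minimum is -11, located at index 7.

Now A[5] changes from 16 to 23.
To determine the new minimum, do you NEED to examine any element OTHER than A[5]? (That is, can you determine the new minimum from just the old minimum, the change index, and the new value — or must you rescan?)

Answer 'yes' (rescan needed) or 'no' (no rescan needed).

Answer: no

Derivation:
Old min = -11 at index 7
Change at index 5: 16 -> 23
Index 5 was NOT the min. New min = min(-11, 23). No rescan of other elements needed.
Needs rescan: no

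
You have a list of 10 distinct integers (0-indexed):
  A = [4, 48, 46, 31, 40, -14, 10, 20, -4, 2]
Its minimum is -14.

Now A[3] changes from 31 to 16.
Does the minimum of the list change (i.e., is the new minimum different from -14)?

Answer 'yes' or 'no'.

Old min = -14
Change: A[3] 31 -> 16
Changed element was NOT the min; min changes only if 16 < -14.
New min = -14; changed? no

Answer: no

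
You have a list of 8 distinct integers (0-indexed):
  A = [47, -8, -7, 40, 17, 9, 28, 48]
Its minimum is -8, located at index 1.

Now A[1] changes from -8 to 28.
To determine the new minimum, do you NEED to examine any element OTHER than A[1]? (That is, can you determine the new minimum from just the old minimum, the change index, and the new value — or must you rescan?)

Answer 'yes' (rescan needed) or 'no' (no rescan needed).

Old min = -8 at index 1
Change at index 1: -8 -> 28
Index 1 WAS the min and new value 28 > old min -8. Must rescan other elements to find the new min.
Needs rescan: yes

Answer: yes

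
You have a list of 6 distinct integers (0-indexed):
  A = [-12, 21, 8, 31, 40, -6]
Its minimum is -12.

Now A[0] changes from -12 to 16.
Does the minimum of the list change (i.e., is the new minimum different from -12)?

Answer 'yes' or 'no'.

Answer: yes

Derivation:
Old min = -12
Change: A[0] -12 -> 16
Changed element was the min; new min must be rechecked.
New min = -6; changed? yes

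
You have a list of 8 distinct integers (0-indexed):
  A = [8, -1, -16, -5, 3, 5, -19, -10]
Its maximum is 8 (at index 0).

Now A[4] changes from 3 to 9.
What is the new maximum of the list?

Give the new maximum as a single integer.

Answer: 9

Derivation:
Old max = 8 (at index 0)
Change: A[4] 3 -> 9
Changed element was NOT the old max.
  New max = max(old_max, new_val) = max(8, 9) = 9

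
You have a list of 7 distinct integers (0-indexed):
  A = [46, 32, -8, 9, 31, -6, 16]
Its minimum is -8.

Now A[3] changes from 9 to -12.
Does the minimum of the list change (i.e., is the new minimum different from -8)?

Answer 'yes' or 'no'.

Answer: yes

Derivation:
Old min = -8
Change: A[3] 9 -> -12
Changed element was NOT the min; min changes only if -12 < -8.
New min = -12; changed? yes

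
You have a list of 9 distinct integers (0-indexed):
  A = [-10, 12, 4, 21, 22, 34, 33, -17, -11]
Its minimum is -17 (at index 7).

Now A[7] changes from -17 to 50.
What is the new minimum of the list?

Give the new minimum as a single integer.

Answer: -11

Derivation:
Old min = -17 (at index 7)
Change: A[7] -17 -> 50
Changed element WAS the min. Need to check: is 50 still <= all others?
  Min of remaining elements: -11
  New min = min(50, -11) = -11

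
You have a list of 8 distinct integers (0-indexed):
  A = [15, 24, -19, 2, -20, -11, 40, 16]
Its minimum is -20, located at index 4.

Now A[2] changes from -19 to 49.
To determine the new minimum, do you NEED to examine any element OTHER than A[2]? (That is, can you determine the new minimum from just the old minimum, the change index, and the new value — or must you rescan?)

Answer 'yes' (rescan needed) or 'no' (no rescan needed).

Old min = -20 at index 4
Change at index 2: -19 -> 49
Index 2 was NOT the min. New min = min(-20, 49). No rescan of other elements needed.
Needs rescan: no

Answer: no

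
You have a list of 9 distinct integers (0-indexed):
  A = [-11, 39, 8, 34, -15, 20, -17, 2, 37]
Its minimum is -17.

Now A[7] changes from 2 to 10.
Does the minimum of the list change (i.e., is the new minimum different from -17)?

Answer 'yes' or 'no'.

Answer: no

Derivation:
Old min = -17
Change: A[7] 2 -> 10
Changed element was NOT the min; min changes only if 10 < -17.
New min = -17; changed? no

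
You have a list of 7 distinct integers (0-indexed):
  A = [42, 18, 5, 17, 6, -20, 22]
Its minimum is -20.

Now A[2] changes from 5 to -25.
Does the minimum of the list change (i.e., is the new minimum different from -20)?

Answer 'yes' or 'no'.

Old min = -20
Change: A[2] 5 -> -25
Changed element was NOT the min; min changes only if -25 < -20.
New min = -25; changed? yes

Answer: yes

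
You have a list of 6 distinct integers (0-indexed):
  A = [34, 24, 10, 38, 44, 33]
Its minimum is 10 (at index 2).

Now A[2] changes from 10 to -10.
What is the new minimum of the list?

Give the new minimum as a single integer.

Old min = 10 (at index 2)
Change: A[2] 10 -> -10
Changed element WAS the min. Need to check: is -10 still <= all others?
  Min of remaining elements: 24
  New min = min(-10, 24) = -10

Answer: -10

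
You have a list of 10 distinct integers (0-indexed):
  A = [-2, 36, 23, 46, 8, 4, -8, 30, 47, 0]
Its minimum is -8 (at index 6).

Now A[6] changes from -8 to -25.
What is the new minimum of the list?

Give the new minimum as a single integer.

Old min = -8 (at index 6)
Change: A[6] -8 -> -25
Changed element WAS the min. Need to check: is -25 still <= all others?
  Min of remaining elements: -2
  New min = min(-25, -2) = -25

Answer: -25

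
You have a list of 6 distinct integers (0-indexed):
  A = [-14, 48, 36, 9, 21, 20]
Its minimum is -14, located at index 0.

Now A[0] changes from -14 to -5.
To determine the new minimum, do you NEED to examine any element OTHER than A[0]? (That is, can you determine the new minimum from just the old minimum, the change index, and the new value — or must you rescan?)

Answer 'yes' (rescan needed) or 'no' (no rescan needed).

Old min = -14 at index 0
Change at index 0: -14 -> -5
Index 0 WAS the min and new value -5 > old min -14. Must rescan other elements to find the new min.
Needs rescan: yes

Answer: yes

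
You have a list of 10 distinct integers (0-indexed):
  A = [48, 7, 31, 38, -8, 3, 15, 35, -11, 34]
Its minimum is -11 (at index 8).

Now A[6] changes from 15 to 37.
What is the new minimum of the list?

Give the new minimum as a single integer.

Old min = -11 (at index 8)
Change: A[6] 15 -> 37
Changed element was NOT the old min.
  New min = min(old_min, new_val) = min(-11, 37) = -11

Answer: -11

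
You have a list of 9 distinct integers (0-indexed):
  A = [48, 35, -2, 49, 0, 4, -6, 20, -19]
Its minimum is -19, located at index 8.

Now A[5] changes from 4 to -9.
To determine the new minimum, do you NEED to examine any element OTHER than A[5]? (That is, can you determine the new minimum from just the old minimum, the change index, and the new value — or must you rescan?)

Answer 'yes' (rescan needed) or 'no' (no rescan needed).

Answer: no

Derivation:
Old min = -19 at index 8
Change at index 5: 4 -> -9
Index 5 was NOT the min. New min = min(-19, -9). No rescan of other elements needed.
Needs rescan: no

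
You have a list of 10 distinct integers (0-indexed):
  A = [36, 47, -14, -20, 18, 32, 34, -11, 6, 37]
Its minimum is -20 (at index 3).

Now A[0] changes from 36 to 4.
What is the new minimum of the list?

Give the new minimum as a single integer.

Old min = -20 (at index 3)
Change: A[0] 36 -> 4
Changed element was NOT the old min.
  New min = min(old_min, new_val) = min(-20, 4) = -20

Answer: -20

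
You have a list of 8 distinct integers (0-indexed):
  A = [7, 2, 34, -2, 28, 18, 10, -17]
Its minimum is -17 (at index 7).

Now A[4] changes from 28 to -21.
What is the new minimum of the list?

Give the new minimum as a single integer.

Answer: -21

Derivation:
Old min = -17 (at index 7)
Change: A[4] 28 -> -21
Changed element was NOT the old min.
  New min = min(old_min, new_val) = min(-17, -21) = -21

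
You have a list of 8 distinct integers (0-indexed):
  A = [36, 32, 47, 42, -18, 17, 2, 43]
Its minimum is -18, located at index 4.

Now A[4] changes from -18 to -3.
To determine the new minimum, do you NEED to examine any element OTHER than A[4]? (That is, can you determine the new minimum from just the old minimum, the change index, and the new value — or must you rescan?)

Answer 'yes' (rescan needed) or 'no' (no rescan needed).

Old min = -18 at index 4
Change at index 4: -18 -> -3
Index 4 WAS the min and new value -3 > old min -18. Must rescan other elements to find the new min.
Needs rescan: yes

Answer: yes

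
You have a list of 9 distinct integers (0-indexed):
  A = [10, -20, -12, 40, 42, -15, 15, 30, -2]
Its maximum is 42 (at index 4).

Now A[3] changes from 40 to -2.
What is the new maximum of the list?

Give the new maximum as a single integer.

Answer: 42

Derivation:
Old max = 42 (at index 4)
Change: A[3] 40 -> -2
Changed element was NOT the old max.
  New max = max(old_max, new_val) = max(42, -2) = 42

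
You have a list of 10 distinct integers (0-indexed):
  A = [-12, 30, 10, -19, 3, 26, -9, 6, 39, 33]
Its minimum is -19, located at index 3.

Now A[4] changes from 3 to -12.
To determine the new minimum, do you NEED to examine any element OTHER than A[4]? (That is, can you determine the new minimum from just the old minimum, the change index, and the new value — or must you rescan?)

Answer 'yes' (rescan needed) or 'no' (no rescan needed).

Old min = -19 at index 3
Change at index 4: 3 -> -12
Index 4 was NOT the min. New min = min(-19, -12). No rescan of other elements needed.
Needs rescan: no

Answer: no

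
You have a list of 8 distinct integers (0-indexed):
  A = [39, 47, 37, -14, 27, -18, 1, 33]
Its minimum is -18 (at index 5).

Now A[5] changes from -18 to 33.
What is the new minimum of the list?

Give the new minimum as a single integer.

Answer: -14

Derivation:
Old min = -18 (at index 5)
Change: A[5] -18 -> 33
Changed element WAS the min. Need to check: is 33 still <= all others?
  Min of remaining elements: -14
  New min = min(33, -14) = -14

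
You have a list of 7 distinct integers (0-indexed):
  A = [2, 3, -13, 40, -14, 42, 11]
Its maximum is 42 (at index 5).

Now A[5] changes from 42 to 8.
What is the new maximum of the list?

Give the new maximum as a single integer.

Answer: 40

Derivation:
Old max = 42 (at index 5)
Change: A[5] 42 -> 8
Changed element WAS the max -> may need rescan.
  Max of remaining elements: 40
  New max = max(8, 40) = 40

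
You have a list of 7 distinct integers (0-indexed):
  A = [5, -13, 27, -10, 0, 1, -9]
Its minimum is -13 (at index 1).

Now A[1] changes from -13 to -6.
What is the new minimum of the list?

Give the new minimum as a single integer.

Old min = -13 (at index 1)
Change: A[1] -13 -> -6
Changed element WAS the min. Need to check: is -6 still <= all others?
  Min of remaining elements: -10
  New min = min(-6, -10) = -10

Answer: -10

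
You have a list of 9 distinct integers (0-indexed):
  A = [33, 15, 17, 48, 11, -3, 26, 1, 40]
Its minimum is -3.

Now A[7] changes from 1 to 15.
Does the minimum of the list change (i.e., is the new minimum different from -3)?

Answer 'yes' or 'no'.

Old min = -3
Change: A[7] 1 -> 15
Changed element was NOT the min; min changes only if 15 < -3.
New min = -3; changed? no

Answer: no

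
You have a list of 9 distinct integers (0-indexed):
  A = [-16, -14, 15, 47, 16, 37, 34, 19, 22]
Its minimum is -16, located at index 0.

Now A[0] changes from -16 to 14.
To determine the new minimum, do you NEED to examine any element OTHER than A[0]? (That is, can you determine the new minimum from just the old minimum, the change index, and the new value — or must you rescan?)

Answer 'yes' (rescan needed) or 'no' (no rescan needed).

Old min = -16 at index 0
Change at index 0: -16 -> 14
Index 0 WAS the min and new value 14 > old min -16. Must rescan other elements to find the new min.
Needs rescan: yes

Answer: yes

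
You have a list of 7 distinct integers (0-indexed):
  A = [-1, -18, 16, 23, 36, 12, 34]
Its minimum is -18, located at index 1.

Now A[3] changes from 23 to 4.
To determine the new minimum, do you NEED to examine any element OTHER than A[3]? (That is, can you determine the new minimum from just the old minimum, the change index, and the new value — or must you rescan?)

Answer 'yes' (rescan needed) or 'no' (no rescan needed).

Answer: no

Derivation:
Old min = -18 at index 1
Change at index 3: 23 -> 4
Index 3 was NOT the min. New min = min(-18, 4). No rescan of other elements needed.
Needs rescan: no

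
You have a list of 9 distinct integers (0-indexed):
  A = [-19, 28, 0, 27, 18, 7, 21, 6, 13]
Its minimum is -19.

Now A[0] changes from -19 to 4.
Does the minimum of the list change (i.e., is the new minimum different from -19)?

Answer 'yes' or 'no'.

Answer: yes

Derivation:
Old min = -19
Change: A[0] -19 -> 4
Changed element was the min; new min must be rechecked.
New min = 0; changed? yes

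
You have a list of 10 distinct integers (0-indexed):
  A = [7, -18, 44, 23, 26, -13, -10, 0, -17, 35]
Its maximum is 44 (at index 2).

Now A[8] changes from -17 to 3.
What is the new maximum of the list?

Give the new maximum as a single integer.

Answer: 44

Derivation:
Old max = 44 (at index 2)
Change: A[8] -17 -> 3
Changed element was NOT the old max.
  New max = max(old_max, new_val) = max(44, 3) = 44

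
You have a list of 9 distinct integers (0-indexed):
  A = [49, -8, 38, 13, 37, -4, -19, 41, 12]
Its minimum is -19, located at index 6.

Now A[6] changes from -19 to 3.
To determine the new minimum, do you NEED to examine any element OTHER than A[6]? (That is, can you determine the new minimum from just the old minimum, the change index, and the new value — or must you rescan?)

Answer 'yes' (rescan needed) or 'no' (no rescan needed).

Old min = -19 at index 6
Change at index 6: -19 -> 3
Index 6 WAS the min and new value 3 > old min -19. Must rescan other elements to find the new min.
Needs rescan: yes

Answer: yes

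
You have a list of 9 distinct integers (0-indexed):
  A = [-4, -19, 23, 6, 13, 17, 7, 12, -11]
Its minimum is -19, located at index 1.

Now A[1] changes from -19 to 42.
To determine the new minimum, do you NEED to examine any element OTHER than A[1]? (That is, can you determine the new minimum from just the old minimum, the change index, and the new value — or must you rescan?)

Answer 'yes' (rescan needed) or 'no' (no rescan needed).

Old min = -19 at index 1
Change at index 1: -19 -> 42
Index 1 WAS the min and new value 42 > old min -19. Must rescan other elements to find the new min.
Needs rescan: yes

Answer: yes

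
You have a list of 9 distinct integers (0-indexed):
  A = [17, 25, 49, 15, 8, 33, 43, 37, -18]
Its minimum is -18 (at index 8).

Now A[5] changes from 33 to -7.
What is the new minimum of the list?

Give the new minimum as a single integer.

Old min = -18 (at index 8)
Change: A[5] 33 -> -7
Changed element was NOT the old min.
  New min = min(old_min, new_val) = min(-18, -7) = -18

Answer: -18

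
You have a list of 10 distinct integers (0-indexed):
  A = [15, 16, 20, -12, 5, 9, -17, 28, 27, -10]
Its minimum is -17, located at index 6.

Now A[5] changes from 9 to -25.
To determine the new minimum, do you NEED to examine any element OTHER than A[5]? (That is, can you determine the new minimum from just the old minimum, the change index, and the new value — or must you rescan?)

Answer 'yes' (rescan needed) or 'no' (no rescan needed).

Answer: no

Derivation:
Old min = -17 at index 6
Change at index 5: 9 -> -25
Index 5 was NOT the min. New min = min(-17, -25). No rescan of other elements needed.
Needs rescan: no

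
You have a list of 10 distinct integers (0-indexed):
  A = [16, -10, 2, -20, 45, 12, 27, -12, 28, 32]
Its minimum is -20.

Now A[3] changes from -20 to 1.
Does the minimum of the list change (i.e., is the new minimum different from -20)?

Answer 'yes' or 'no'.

Answer: yes

Derivation:
Old min = -20
Change: A[3] -20 -> 1
Changed element was the min; new min must be rechecked.
New min = -12; changed? yes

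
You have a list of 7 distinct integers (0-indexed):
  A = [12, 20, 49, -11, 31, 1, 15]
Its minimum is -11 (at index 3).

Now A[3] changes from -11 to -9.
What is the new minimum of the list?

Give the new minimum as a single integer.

Answer: -9

Derivation:
Old min = -11 (at index 3)
Change: A[3] -11 -> -9
Changed element WAS the min. Need to check: is -9 still <= all others?
  Min of remaining elements: 1
  New min = min(-9, 1) = -9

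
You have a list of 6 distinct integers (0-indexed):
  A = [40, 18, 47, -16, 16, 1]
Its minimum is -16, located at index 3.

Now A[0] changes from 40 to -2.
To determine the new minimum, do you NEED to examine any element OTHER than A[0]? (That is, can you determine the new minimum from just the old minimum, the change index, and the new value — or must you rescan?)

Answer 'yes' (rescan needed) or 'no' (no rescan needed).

Answer: no

Derivation:
Old min = -16 at index 3
Change at index 0: 40 -> -2
Index 0 was NOT the min. New min = min(-16, -2). No rescan of other elements needed.
Needs rescan: no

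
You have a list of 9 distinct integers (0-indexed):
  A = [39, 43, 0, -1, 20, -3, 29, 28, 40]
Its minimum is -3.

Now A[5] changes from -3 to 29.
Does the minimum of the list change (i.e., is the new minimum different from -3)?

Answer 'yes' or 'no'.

Answer: yes

Derivation:
Old min = -3
Change: A[5] -3 -> 29
Changed element was the min; new min must be rechecked.
New min = -1; changed? yes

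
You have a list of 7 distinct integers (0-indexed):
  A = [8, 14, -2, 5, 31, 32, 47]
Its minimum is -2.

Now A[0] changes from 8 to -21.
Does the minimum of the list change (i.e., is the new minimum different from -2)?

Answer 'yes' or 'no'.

Answer: yes

Derivation:
Old min = -2
Change: A[0] 8 -> -21
Changed element was NOT the min; min changes only if -21 < -2.
New min = -21; changed? yes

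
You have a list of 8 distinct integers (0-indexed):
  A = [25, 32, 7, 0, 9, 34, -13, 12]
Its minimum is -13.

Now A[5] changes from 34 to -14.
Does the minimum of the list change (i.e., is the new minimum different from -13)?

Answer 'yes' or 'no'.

Answer: yes

Derivation:
Old min = -13
Change: A[5] 34 -> -14
Changed element was NOT the min; min changes only if -14 < -13.
New min = -14; changed? yes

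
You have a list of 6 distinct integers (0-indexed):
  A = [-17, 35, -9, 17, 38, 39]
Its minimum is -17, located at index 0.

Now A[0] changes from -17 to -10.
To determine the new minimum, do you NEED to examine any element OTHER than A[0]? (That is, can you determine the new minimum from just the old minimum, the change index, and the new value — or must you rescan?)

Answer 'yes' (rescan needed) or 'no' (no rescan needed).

Answer: yes

Derivation:
Old min = -17 at index 0
Change at index 0: -17 -> -10
Index 0 WAS the min and new value -10 > old min -17. Must rescan other elements to find the new min.
Needs rescan: yes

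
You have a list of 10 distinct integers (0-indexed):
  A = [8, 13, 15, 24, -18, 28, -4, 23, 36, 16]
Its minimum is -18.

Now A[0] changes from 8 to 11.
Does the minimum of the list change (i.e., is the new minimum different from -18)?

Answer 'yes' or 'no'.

Old min = -18
Change: A[0] 8 -> 11
Changed element was NOT the min; min changes only if 11 < -18.
New min = -18; changed? no

Answer: no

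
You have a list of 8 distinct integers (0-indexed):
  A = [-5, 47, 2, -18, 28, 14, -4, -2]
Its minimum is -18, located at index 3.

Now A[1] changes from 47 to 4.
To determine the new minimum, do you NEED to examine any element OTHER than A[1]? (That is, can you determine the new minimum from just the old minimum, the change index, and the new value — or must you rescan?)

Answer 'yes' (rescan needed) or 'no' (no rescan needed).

Old min = -18 at index 3
Change at index 1: 47 -> 4
Index 1 was NOT the min. New min = min(-18, 4). No rescan of other elements needed.
Needs rescan: no

Answer: no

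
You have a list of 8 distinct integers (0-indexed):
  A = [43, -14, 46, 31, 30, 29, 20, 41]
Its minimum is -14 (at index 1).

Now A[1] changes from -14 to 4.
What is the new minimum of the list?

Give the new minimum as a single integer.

Answer: 4

Derivation:
Old min = -14 (at index 1)
Change: A[1] -14 -> 4
Changed element WAS the min. Need to check: is 4 still <= all others?
  Min of remaining elements: 20
  New min = min(4, 20) = 4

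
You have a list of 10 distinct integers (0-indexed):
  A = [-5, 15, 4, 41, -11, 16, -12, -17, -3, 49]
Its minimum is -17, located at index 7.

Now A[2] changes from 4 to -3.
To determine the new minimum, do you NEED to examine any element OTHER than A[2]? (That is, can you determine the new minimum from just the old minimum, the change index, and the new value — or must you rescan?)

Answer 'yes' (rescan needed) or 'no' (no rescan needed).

Old min = -17 at index 7
Change at index 2: 4 -> -3
Index 2 was NOT the min. New min = min(-17, -3). No rescan of other elements needed.
Needs rescan: no

Answer: no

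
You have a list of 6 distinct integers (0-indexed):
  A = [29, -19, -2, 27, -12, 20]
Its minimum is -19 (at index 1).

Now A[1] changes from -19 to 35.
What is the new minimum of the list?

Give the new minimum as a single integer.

Old min = -19 (at index 1)
Change: A[1] -19 -> 35
Changed element WAS the min. Need to check: is 35 still <= all others?
  Min of remaining elements: -12
  New min = min(35, -12) = -12

Answer: -12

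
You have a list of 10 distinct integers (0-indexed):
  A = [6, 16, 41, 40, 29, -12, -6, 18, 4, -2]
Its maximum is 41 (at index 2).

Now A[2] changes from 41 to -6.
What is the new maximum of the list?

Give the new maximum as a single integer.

Answer: 40

Derivation:
Old max = 41 (at index 2)
Change: A[2] 41 -> -6
Changed element WAS the max -> may need rescan.
  Max of remaining elements: 40
  New max = max(-6, 40) = 40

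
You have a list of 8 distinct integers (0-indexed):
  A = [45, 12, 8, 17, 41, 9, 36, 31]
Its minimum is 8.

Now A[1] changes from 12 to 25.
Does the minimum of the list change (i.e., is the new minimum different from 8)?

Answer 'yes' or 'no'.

Answer: no

Derivation:
Old min = 8
Change: A[1] 12 -> 25
Changed element was NOT the min; min changes only if 25 < 8.
New min = 8; changed? no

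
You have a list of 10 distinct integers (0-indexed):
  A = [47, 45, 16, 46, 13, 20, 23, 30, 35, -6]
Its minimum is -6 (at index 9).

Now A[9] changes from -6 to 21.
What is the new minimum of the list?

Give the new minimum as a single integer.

Answer: 13

Derivation:
Old min = -6 (at index 9)
Change: A[9] -6 -> 21
Changed element WAS the min. Need to check: is 21 still <= all others?
  Min of remaining elements: 13
  New min = min(21, 13) = 13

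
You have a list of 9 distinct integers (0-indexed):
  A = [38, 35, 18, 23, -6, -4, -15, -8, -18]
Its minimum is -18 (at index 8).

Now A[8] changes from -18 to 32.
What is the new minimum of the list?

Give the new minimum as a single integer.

Answer: -15

Derivation:
Old min = -18 (at index 8)
Change: A[8] -18 -> 32
Changed element WAS the min. Need to check: is 32 still <= all others?
  Min of remaining elements: -15
  New min = min(32, -15) = -15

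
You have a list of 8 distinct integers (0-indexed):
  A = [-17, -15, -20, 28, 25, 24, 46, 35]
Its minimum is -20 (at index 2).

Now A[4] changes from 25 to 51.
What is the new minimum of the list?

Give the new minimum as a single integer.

Answer: -20

Derivation:
Old min = -20 (at index 2)
Change: A[4] 25 -> 51
Changed element was NOT the old min.
  New min = min(old_min, new_val) = min(-20, 51) = -20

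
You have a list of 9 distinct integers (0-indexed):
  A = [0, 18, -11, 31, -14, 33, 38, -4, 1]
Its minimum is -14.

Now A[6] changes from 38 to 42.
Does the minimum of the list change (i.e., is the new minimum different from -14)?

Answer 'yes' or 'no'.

Answer: no

Derivation:
Old min = -14
Change: A[6] 38 -> 42
Changed element was NOT the min; min changes only if 42 < -14.
New min = -14; changed? no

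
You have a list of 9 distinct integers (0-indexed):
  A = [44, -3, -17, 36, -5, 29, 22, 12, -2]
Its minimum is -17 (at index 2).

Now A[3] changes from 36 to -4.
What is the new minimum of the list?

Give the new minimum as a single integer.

Answer: -17

Derivation:
Old min = -17 (at index 2)
Change: A[3] 36 -> -4
Changed element was NOT the old min.
  New min = min(old_min, new_val) = min(-17, -4) = -17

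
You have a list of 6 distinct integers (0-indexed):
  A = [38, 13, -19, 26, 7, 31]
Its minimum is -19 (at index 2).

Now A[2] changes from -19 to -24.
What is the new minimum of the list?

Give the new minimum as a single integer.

Answer: -24

Derivation:
Old min = -19 (at index 2)
Change: A[2] -19 -> -24
Changed element WAS the min. Need to check: is -24 still <= all others?
  Min of remaining elements: 7
  New min = min(-24, 7) = -24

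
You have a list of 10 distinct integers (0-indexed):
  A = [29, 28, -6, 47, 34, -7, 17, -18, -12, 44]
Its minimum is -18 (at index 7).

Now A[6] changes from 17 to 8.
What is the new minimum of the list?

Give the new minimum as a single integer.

Old min = -18 (at index 7)
Change: A[6] 17 -> 8
Changed element was NOT the old min.
  New min = min(old_min, new_val) = min(-18, 8) = -18

Answer: -18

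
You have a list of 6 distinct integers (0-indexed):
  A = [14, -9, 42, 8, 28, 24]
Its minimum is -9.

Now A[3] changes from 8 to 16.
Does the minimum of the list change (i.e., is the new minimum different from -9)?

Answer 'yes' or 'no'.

Old min = -9
Change: A[3] 8 -> 16
Changed element was NOT the min; min changes only if 16 < -9.
New min = -9; changed? no

Answer: no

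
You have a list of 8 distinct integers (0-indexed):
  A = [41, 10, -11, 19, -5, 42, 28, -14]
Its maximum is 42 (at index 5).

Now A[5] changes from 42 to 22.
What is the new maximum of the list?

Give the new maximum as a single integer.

Old max = 42 (at index 5)
Change: A[5] 42 -> 22
Changed element WAS the max -> may need rescan.
  Max of remaining elements: 41
  New max = max(22, 41) = 41

Answer: 41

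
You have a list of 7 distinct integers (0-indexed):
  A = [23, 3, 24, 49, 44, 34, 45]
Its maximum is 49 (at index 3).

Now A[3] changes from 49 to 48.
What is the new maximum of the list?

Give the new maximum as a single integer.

Answer: 48

Derivation:
Old max = 49 (at index 3)
Change: A[3] 49 -> 48
Changed element WAS the max -> may need rescan.
  Max of remaining elements: 45
  New max = max(48, 45) = 48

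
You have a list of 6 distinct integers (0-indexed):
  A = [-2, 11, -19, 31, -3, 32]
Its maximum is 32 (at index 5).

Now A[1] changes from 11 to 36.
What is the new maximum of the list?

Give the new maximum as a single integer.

Answer: 36

Derivation:
Old max = 32 (at index 5)
Change: A[1] 11 -> 36
Changed element was NOT the old max.
  New max = max(old_max, new_val) = max(32, 36) = 36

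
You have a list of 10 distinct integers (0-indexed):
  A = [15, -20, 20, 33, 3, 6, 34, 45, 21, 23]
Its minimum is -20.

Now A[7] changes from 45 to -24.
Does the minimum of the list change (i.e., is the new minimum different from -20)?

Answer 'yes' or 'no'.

Old min = -20
Change: A[7] 45 -> -24
Changed element was NOT the min; min changes only if -24 < -20.
New min = -24; changed? yes

Answer: yes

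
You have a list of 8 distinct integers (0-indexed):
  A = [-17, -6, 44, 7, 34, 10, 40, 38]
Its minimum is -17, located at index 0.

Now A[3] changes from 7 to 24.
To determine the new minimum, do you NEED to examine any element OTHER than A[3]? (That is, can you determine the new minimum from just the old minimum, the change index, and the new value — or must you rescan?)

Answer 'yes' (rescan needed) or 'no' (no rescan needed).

Old min = -17 at index 0
Change at index 3: 7 -> 24
Index 3 was NOT the min. New min = min(-17, 24). No rescan of other elements needed.
Needs rescan: no

Answer: no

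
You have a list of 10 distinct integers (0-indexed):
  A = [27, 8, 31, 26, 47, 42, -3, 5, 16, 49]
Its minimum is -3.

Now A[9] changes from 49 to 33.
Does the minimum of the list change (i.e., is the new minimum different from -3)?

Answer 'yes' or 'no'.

Old min = -3
Change: A[9] 49 -> 33
Changed element was NOT the min; min changes only if 33 < -3.
New min = -3; changed? no

Answer: no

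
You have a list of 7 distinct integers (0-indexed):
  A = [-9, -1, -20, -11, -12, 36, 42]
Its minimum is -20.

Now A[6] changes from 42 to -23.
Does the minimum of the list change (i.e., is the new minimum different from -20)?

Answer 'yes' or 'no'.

Answer: yes

Derivation:
Old min = -20
Change: A[6] 42 -> -23
Changed element was NOT the min; min changes only if -23 < -20.
New min = -23; changed? yes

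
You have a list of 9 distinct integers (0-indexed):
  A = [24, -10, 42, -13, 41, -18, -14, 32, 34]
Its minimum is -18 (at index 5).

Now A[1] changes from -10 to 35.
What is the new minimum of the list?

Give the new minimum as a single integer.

Old min = -18 (at index 5)
Change: A[1] -10 -> 35
Changed element was NOT the old min.
  New min = min(old_min, new_val) = min(-18, 35) = -18

Answer: -18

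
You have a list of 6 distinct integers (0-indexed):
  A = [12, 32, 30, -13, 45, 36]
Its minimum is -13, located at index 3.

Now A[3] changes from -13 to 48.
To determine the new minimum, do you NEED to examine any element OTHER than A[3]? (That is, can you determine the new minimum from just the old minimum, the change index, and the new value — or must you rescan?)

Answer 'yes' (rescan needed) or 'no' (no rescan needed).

Old min = -13 at index 3
Change at index 3: -13 -> 48
Index 3 WAS the min and new value 48 > old min -13. Must rescan other elements to find the new min.
Needs rescan: yes

Answer: yes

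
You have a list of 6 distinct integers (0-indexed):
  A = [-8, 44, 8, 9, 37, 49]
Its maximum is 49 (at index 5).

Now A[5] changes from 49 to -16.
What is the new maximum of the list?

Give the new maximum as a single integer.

Answer: 44

Derivation:
Old max = 49 (at index 5)
Change: A[5] 49 -> -16
Changed element WAS the max -> may need rescan.
  Max of remaining elements: 44
  New max = max(-16, 44) = 44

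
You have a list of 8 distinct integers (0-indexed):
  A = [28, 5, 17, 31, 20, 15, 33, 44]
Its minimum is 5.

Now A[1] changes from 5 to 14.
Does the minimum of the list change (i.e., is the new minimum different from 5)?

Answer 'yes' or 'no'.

Old min = 5
Change: A[1] 5 -> 14
Changed element was the min; new min must be rechecked.
New min = 14; changed? yes

Answer: yes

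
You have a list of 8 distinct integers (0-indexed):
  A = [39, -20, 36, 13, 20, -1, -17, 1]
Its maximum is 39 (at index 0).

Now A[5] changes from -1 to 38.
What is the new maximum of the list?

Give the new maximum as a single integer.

Answer: 39

Derivation:
Old max = 39 (at index 0)
Change: A[5] -1 -> 38
Changed element was NOT the old max.
  New max = max(old_max, new_val) = max(39, 38) = 39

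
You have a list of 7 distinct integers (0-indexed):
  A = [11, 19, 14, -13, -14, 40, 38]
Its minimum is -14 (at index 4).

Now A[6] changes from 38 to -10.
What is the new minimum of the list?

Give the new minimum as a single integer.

Answer: -14

Derivation:
Old min = -14 (at index 4)
Change: A[6] 38 -> -10
Changed element was NOT the old min.
  New min = min(old_min, new_val) = min(-14, -10) = -14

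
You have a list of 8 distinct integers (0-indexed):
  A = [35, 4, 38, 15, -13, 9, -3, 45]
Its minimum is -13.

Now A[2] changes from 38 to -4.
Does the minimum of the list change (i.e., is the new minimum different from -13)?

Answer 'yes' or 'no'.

Answer: no

Derivation:
Old min = -13
Change: A[2] 38 -> -4
Changed element was NOT the min; min changes only if -4 < -13.
New min = -13; changed? no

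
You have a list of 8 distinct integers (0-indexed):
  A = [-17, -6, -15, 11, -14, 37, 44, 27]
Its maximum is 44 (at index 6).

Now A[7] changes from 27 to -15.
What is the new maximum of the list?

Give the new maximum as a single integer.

Answer: 44

Derivation:
Old max = 44 (at index 6)
Change: A[7] 27 -> -15
Changed element was NOT the old max.
  New max = max(old_max, new_val) = max(44, -15) = 44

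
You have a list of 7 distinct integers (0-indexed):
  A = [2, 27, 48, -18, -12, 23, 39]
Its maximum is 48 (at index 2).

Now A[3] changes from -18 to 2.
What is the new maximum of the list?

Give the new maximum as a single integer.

Answer: 48

Derivation:
Old max = 48 (at index 2)
Change: A[3] -18 -> 2
Changed element was NOT the old max.
  New max = max(old_max, new_val) = max(48, 2) = 48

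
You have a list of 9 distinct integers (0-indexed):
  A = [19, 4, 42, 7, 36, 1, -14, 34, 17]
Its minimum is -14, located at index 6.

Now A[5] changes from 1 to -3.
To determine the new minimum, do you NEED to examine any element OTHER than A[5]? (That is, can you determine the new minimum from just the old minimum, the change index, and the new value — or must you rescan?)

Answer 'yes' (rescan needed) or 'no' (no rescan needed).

Old min = -14 at index 6
Change at index 5: 1 -> -3
Index 5 was NOT the min. New min = min(-14, -3). No rescan of other elements needed.
Needs rescan: no

Answer: no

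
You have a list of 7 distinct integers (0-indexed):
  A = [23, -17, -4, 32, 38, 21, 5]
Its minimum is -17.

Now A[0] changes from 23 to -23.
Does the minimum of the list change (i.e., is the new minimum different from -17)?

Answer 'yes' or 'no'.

Old min = -17
Change: A[0] 23 -> -23
Changed element was NOT the min; min changes only if -23 < -17.
New min = -23; changed? yes

Answer: yes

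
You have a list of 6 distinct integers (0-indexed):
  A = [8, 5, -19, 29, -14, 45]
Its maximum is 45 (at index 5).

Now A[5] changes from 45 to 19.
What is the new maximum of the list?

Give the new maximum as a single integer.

Old max = 45 (at index 5)
Change: A[5] 45 -> 19
Changed element WAS the max -> may need rescan.
  Max of remaining elements: 29
  New max = max(19, 29) = 29

Answer: 29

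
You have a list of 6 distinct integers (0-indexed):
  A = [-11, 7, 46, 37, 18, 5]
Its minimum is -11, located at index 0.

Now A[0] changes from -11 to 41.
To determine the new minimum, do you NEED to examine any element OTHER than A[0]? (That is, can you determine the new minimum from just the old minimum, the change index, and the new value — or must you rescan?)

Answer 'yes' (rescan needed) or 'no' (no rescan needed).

Old min = -11 at index 0
Change at index 0: -11 -> 41
Index 0 WAS the min and new value 41 > old min -11. Must rescan other elements to find the new min.
Needs rescan: yes

Answer: yes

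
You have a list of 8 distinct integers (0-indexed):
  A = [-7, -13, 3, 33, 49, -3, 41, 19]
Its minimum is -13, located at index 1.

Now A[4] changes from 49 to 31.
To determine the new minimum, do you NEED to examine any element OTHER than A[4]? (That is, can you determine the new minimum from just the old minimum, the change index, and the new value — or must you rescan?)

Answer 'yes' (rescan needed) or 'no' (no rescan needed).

Old min = -13 at index 1
Change at index 4: 49 -> 31
Index 4 was NOT the min. New min = min(-13, 31). No rescan of other elements needed.
Needs rescan: no

Answer: no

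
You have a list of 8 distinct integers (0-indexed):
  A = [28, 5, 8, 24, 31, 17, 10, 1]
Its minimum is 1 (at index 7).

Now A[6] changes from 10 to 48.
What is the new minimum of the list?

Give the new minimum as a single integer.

Answer: 1

Derivation:
Old min = 1 (at index 7)
Change: A[6] 10 -> 48
Changed element was NOT the old min.
  New min = min(old_min, new_val) = min(1, 48) = 1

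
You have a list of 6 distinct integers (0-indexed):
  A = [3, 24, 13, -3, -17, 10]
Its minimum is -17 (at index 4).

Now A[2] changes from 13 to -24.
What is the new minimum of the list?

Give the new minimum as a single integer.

Old min = -17 (at index 4)
Change: A[2] 13 -> -24
Changed element was NOT the old min.
  New min = min(old_min, new_val) = min(-17, -24) = -24

Answer: -24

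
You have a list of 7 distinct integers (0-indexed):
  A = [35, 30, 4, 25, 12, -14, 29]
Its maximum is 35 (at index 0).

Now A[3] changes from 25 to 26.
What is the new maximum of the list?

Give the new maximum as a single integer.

Answer: 35

Derivation:
Old max = 35 (at index 0)
Change: A[3] 25 -> 26
Changed element was NOT the old max.
  New max = max(old_max, new_val) = max(35, 26) = 35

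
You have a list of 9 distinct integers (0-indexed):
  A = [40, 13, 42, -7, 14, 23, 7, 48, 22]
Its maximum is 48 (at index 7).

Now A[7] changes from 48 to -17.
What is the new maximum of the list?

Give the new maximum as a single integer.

Old max = 48 (at index 7)
Change: A[7] 48 -> -17
Changed element WAS the max -> may need rescan.
  Max of remaining elements: 42
  New max = max(-17, 42) = 42

Answer: 42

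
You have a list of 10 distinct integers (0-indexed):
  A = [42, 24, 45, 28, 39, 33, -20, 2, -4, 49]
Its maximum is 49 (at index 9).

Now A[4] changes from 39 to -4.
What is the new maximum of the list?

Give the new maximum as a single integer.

Answer: 49

Derivation:
Old max = 49 (at index 9)
Change: A[4] 39 -> -4
Changed element was NOT the old max.
  New max = max(old_max, new_val) = max(49, -4) = 49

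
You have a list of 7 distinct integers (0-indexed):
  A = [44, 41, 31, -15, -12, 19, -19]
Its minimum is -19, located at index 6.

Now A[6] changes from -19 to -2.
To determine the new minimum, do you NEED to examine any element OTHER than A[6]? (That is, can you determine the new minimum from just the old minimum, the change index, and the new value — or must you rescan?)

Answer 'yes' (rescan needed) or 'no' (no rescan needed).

Old min = -19 at index 6
Change at index 6: -19 -> -2
Index 6 WAS the min and new value -2 > old min -19. Must rescan other elements to find the new min.
Needs rescan: yes

Answer: yes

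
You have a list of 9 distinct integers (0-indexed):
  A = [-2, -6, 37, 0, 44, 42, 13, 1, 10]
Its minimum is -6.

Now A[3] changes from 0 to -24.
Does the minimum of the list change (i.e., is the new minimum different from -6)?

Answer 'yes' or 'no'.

Answer: yes

Derivation:
Old min = -6
Change: A[3] 0 -> -24
Changed element was NOT the min; min changes only if -24 < -6.
New min = -24; changed? yes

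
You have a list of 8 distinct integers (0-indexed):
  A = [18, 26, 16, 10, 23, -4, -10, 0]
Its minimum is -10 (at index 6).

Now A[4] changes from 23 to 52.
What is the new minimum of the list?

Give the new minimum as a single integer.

Old min = -10 (at index 6)
Change: A[4] 23 -> 52
Changed element was NOT the old min.
  New min = min(old_min, new_val) = min(-10, 52) = -10

Answer: -10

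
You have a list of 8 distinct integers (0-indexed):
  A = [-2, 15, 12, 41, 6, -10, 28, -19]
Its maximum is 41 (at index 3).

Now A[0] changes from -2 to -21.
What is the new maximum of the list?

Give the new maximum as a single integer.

Answer: 41

Derivation:
Old max = 41 (at index 3)
Change: A[0] -2 -> -21
Changed element was NOT the old max.
  New max = max(old_max, new_val) = max(41, -21) = 41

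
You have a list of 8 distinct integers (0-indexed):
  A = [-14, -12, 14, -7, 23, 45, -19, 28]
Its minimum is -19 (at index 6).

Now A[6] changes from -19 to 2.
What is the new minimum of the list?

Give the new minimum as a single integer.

Old min = -19 (at index 6)
Change: A[6] -19 -> 2
Changed element WAS the min. Need to check: is 2 still <= all others?
  Min of remaining elements: -14
  New min = min(2, -14) = -14

Answer: -14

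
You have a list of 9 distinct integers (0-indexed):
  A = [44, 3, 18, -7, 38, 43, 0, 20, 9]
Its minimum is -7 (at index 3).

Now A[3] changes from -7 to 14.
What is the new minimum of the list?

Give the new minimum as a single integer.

Old min = -7 (at index 3)
Change: A[3] -7 -> 14
Changed element WAS the min. Need to check: is 14 still <= all others?
  Min of remaining elements: 0
  New min = min(14, 0) = 0

Answer: 0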